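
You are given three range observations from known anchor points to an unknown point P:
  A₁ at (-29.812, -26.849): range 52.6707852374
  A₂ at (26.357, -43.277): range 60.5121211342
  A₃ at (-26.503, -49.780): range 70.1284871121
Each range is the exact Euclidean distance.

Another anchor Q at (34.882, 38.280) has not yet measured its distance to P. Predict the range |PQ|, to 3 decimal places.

eq1: (x + 29.812)² + (y + 26.849)² = 52.6707852374²
eq2: (x − 26.357)² + (y + 43.277)² = 60.5121211342²
eq3: (x + 26.503)² + (y + 49.780)² = 70.1284871121²
eq3−eq1, eq3−eq2 (x²,y² cancel):
  -6.618·x + 45.862·y = 572.959823
  105.720·x + 13.006·y = 643.420669
det = -6.618·13.006 − 45.862·105.720 = -4934.604348
x = (572.959823·13.006 − 45.862·643.420669) / -4934.604348 = 4.469790
y = (-6.618·643.420669 − 572.959823·105.720) / -4934.604348 = 13.138129
|P − Q| = √((4.469790 − 34.882)² + (13.138129 − 38.280)²) = 39.459045

39.459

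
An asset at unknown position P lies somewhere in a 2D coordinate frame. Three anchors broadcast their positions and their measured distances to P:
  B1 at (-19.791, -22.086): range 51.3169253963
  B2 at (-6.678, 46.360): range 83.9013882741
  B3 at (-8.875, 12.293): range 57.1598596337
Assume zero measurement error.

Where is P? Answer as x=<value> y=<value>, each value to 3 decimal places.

x=31.118 y=-28.546

eq1: (x + 19.791)² + (y + 22.086)² = 51.3169253963²
eq2: (x + 6.678)² + (y − 46.360)² = 83.9013882741²
eq3: (x + 8.875)² + (y − 12.293)² = 57.1598596337²
eq3−eq2, eq3−eq1 (x²,y² cancel):
  4.394·x + 68.134·y = -1808.231591
  -21.832·x − 68.758·y = 1283.414324
det = 4.394·-68.758 − 68.134·-21.832 = 1185.378836
x = (-1808.231591·-68.758 − 68.134·1283.414324) / 1185.378836 = 31.117677
y = (4.394·1283.414324 − -1808.231591·-21.832) / 1185.378836 = -28.546139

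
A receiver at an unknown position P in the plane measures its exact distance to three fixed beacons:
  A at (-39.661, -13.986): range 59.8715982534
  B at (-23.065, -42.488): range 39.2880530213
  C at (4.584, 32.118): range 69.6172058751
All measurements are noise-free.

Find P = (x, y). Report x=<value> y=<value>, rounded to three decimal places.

eq1: (x + 39.661)² + (y + 13.986)² = 59.8715982534²
eq2: (x + 23.065)² + (y + 42.488)² = 39.2880530213²
eq3: (x − 4.584)² + (y − 32.118)² = 69.6172058751²
eq3−eq2, eq3−eq1 (x²,y² cancel):
  -55.298·x − 149.212·y = 4587.649633
  -88.490·x − 92.208·y = 1977.971213
det = -55.298·-92.208 − -149.212·-88.490 = -8104.851896
x = (4587.649633·-92.208 − -149.212·1977.971213) / -8104.851896 = 15.778321
y = (-55.298·1977.971213 − 4587.649633·-88.490) / -8104.851896 = -36.593298

x=15.778 y=-36.593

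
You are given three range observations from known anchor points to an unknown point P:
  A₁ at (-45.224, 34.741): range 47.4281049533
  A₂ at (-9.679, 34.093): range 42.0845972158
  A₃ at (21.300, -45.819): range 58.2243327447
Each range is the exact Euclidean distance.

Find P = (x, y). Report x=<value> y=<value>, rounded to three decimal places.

eq1: (x + 45.224)² + (y − 34.741)² = 47.4281049533²
eq2: (x + 9.679)² + (y − 34.093)² = 42.0845972158²
eq3: (x − 21.300)² + (y + 45.819)² = 58.2243327447²
eq3−eq2, eq3−eq1 (x²,y² cancel):
  -61.958·x + 159.824·y = 321.904530
  -133.048·x + 161.120·y = 1839.724280
det = -61.958·161.120 − 159.824·-133.048 = 11281.590592
x = (321.904530·161.120 − 159.824·1839.724280) / 11281.590592 = -21.465664
y = (-61.958·1839.724280 − 321.904530·-133.048) / 11281.590592 = -6.307345

x=-21.466 y=-6.307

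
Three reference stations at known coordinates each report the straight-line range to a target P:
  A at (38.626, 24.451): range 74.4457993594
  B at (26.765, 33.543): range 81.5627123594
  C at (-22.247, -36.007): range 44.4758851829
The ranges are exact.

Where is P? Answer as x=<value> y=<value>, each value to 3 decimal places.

eq1: (x − 38.626)² + (y − 24.451)² = 74.4457993594²
eq2: (x − 26.765)² + (y − 33.543)² = 81.5627123594²
eq3: (x + 22.247)² + (y + 36.007)² = 44.4758851829²
eq1−eq3, eq1−eq2 (x²,y² cancel):
  -121.746·x − 120.916·y = 3265.686460
  -23.722·x + 18.184·y = -1358.620208
det = -121.746·18.184 − -120.916·-23.722 = -5082.198616
x = (3265.686460·18.184 − -120.916·-1358.620208) / -5082.198616 = 20.639823
y = (-121.746·-1358.620208 − 3265.686460·-23.722) / -5082.198616 = -47.789394

x=20.640 y=-47.789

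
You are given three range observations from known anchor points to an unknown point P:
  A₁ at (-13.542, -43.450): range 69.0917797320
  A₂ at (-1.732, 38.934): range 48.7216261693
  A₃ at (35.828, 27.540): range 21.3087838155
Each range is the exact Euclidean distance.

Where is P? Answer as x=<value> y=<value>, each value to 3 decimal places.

x=34.425 y=6.277

eq1: (x + 13.542)² + (y + 43.450)² = 69.0917797320²
eq2: (x + 1.732)² + (y − 38.934)² = 48.7216261693²
eq3: (x − 35.828)² + (y − 27.540)² = 21.3087838155²
eq3−eq2, eq3−eq1 (x²,y² cancel):
  -75.120·x + 22.788·y = -2442.973593
  -98.740·x − 141.980·y = -4290.418679
det = -75.120·-141.980 − 22.788·-98.740 = 12915.624720
x = (-2442.973593·-141.980 − 22.788·-4290.418679) / 12915.624720 = 34.425238
y = (-75.120·-4290.418679 − -2442.973593·-98.740) / 12915.624720 = 6.277438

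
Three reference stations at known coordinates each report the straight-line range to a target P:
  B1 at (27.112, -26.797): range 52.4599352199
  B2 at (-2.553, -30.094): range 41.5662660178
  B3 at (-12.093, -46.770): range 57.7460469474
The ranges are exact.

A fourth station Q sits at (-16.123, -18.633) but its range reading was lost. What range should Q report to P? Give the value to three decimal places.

30.309

eq1: (x − 27.112)² + (y + 26.797)² = 52.4599352199²
eq2: (x + 2.553)² + (y + 30.094)² = 41.5662660178²
eq3: (x + 12.093)² + (y + 46.770)² = 57.7460469474²
eq2−eq3, eq2−eq1 (x²,y² cancel):
  -19.080·x − 33.352·y = -185.344563
  59.330·x + 6.594·y = -483.317225
det = -19.080·6.594 − -33.352·59.330 = 1852.960640
x = (-185.344563·6.594 − -33.352·-483.317225) / 1852.960640 = -9.358946
y = (-19.080·-483.317225 − -185.344563·59.330) / 1852.960640 = 10.911287
|P − Q| = √((-9.358946 − -16.123)² + (10.911287 − -18.633)²) = 30.308701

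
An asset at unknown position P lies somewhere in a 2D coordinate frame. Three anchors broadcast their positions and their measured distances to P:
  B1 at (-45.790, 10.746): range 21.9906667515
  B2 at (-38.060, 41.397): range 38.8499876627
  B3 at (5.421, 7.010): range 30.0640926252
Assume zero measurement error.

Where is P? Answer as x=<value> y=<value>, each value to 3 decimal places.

eq1: (x + 45.790)² + (y − 10.746)² = 21.9906667515²
eq2: (x + 38.060)² + (y − 41.397)² = 38.8499876627²
eq3: (x − 5.421)² + (y − 7.010)² = 30.0640926252²
eq3−eq2, eq3−eq1 (x²,y² cancel):
  -86.962·x + 68.774·y = 2478.275992
  -102.422·x + 7.472·y = 2553.933516
det = -86.962·7.472 − 68.774·-102.422 = 6394.190564
x = (2478.275992·7.472 − 68.774·2553.933516) / 6394.190564 = -24.573329
y = (-86.962·2553.933516 − 2478.275992·-102.422) / 6394.190564 = 4.963070

x=-24.573 y=4.963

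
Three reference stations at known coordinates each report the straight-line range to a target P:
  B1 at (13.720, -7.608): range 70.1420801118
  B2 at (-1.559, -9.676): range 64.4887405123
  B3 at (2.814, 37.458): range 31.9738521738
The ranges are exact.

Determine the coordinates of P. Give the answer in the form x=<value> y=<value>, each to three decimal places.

x=-26.723 y=49.700

eq1: (x − 13.720)² + (y + 7.608)² = 70.1420801118²
eq2: (x + 1.559)² + (y + 9.676)² = 64.4887405123²
eq3: (x − 2.814)² + (y − 37.458)² = 31.9738521738²
eq2−eq1, eq2−eq3 (x²,y² cancel):
  30.558·x + 4.136·y = -611.049143
  8.746·x + 94.268·y = 4451.435333
det = 30.558·94.268 − 4.136·8.746 = 2844.468088
x = (-611.049143·94.268 − 4.136·4451.435333) / 2844.468088 = -26.723280
y = (30.558·4451.435333 − -611.049143·8.746) / 2844.468088 = 49.700398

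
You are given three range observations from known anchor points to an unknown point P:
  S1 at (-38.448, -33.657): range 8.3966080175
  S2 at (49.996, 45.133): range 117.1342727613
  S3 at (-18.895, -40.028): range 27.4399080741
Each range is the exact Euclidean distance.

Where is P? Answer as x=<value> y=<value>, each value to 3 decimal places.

x=-42.732 y=-26.435

eq1: (x + 38.448)² + (y + 33.657)² = 8.3966080175²
eq2: (x − 49.996)² + (y − 45.133)² = 117.1342727613²
eq3: (x + 18.895)² + (y + 40.028)² = 27.4399080741²
eq3−eq2, eq3−eq1 (x²,y² cancel):
  137.782·x + 170.322·y = -10390.163404
  -39.106·x + 12.742·y = 1334.226073
det = 137.782·12.742 − 170.322·-39.106 = 8416.230376
x = (-10390.163404·12.742 − 170.322·1334.226073) / 8416.230376 = -42.731662
y = (137.782·1334.226073 − -10390.163404·-39.106) / 8416.230376 = -26.435278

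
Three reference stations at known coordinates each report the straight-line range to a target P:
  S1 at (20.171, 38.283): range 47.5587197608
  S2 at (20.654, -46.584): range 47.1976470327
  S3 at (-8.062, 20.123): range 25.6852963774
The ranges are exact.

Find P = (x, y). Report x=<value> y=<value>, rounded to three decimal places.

eq1: (x − 20.171)² + (y − 38.283)² = 47.5587197608²
eq2: (x − 20.654)² + (y + 46.584)² = 47.1976470327²
eq3: (x + 8.062)² + (y − 20.123)² = 25.6852963774²
eq2−eq1, eq2−eq3 (x²,y² cancel):
  -0.966·x + 169.734·y = -758.413382
  -57.432·x + 133.414·y = -558.842364
det = -0.966·133.414 − 169.734·-57.432 = 9619.285164
x = (-758.413382·133.414 − 169.734·-558.842364) / 9619.285164 = -0.657888
y = (-0.966·-558.842364 − -758.413382·-57.432) / 9619.285164 = -4.471991

x=-0.658 y=-4.472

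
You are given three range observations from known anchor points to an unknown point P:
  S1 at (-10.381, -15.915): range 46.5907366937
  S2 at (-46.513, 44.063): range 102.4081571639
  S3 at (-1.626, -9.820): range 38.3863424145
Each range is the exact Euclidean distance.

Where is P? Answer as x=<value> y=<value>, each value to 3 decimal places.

eq1: (x + 10.381)² + (y + 15.915)² = 46.5907366937²
eq2: (x + 46.513)² + (y − 44.063)² = 102.4081571639²
eq3: (x + 1.626)² + (y + 9.820)² = 38.3863424145²
eq2−eq1, eq2−eq3 (x²,y² cancel):
  72.264·x − 119.956·y = 4572.779156
  89.774·x − 107.766·y = 5007.988508
det = 72.264·-107.766 − -119.956·89.774 = 2981.327720
x = (4572.779156·-107.766 − -119.956·5007.988508) / 2981.327720 = 36.208079
y = (72.264·5007.988508 − 4572.779156·89.774) / 2981.327720 = -16.307967

x=36.208 y=-16.308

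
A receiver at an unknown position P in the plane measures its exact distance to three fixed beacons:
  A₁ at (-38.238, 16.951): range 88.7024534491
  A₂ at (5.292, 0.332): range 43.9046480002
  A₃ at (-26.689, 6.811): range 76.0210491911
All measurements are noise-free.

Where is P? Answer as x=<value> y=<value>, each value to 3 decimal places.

eq1: (x + 38.238)² + (y − 16.951)² = 88.7024534491²
eq2: (x − 5.292)² + (y − 0.332)² = 43.9046480002²
eq3: (x + 26.689)² + (y − 6.811)² = 76.0210491911²
eq1−eq3, eq1−eq2 (x²,y² cancel):
  23.098·x − 20.280·y = 1098.136725
  87.060·x − 33.238·y = 4219.141575
det = 23.098·-33.238 − -20.280·87.060 = 997.845476
x = (1098.136725·-33.238 − -20.280·4219.141575) / 997.845476 = 49.170261
y = (23.098·4219.141575 − 1098.136725·87.060) / 997.845476 = 1.853943

x=49.170 y=1.854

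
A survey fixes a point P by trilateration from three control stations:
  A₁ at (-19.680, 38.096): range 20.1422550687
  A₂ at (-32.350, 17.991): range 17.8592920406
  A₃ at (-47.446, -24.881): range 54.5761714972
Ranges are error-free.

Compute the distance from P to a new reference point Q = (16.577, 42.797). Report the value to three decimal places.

39.369

eq1: (x + 19.680)² + (y − 38.096)² = 20.1422550687²
eq2: (x + 32.350)² + (y − 17.991)² = 17.8592920406²
eq3: (x + 47.446)² + (y + 24.881)² = 54.5761714972²
eq1−eq3, eq1−eq2 (x²,y² cancel):
  -55.532·x − 125.954·y = -1541.268595
  -25.340·x − 40.210·y = -381.652908
det = -55.532·-40.210 − -125.954·-25.340 = -958.732640
x = (-1541.268595·-40.210 − -125.954·-381.652908) / -958.732640 = -14.502166
y = (-55.532·-381.652908 − -1541.268595·-25.340) / -958.732640 = 18.630634
|P − Q| = √((-14.502166 − 16.577)² + (18.630634 − 42.797)²) = 39.369122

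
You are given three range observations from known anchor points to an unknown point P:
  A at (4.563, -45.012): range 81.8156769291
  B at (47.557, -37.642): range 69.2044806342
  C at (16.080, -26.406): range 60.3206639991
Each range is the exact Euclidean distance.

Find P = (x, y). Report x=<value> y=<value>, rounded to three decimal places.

x=35.884 y=30.571

eq1: (x − 4.563)² + (y + 45.012)² = 81.8156769291²
eq2: (x − 47.557)² + (y + 37.642)² = 69.2044806342²
eq3: (x − 16.080)² + (y + 26.406)² = 60.3206639991²
eq3−eq2, eq3−eq1 (x²,y² cancel):
  62.954·x − 22.472·y = 1572.067542
  -23.034·x − 37.212·y = -1964.164609
det = 62.954·-37.212 − -22.472·-23.034 = -2860.264296
x = (1572.067542·-37.212 − -22.472·-1964.164609) / -2860.264296 = 35.884266
y = (62.954·-1964.164609 − 1572.067542·-23.034) / -2860.264296 = 30.570956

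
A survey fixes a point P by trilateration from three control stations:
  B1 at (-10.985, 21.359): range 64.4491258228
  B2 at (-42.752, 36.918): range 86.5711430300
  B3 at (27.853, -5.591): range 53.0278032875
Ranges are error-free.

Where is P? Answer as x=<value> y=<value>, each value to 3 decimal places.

x=-9.654 y=-43.076

eq1: (x + 10.985)² + (y − 21.359)² = 64.4491258228²
eq2: (x + 42.752)² + (y − 36.918)² = 86.5711430300²
eq3: (x − 27.853)² + (y + 5.591)² = 53.0278032875²
eq2−eq3, eq2−eq1 (x²,y² cancel):
  141.210·x − 85.018·y = 2298.991546
  63.534·x − 31.118·y = 727.077864
det = 141.210·-31.118 − -85.018·63.534 = 1007.360832
x = (2298.991546·-31.118 − -85.018·727.077864) / 1007.360832 = -9.654250
y = (141.210·727.077864 − 2298.991546·63.534) / 1007.360832 = -43.076386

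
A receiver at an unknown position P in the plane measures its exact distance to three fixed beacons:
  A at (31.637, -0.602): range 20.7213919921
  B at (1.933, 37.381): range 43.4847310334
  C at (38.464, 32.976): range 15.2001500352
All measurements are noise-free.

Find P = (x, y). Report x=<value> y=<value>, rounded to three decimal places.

x=40.841 y=17.963

eq1: (x − 31.637)² + (y + 0.602)² = 20.7213919921²
eq2: (x − 1.933)² + (y − 37.381)² = 43.4847310334²
eq3: (x − 38.464)² + (y − 32.976)² = 15.2001500352²
eq1−eq3, eq1−eq2 (x²,y² cancel):
  13.654·x + 67.156·y = 1763.965224
  -59.408·x + 75.966·y = -1061.732270
det = 13.654·75.966 − 67.156·-59.408 = 5026.843412
x = (1763.965224·75.966 − 67.156·-1061.732270) / 5026.843412 = 40.841351
y = (13.654·-1061.732270 − 1763.965224·-59.408) / 5026.843412 = 17.962914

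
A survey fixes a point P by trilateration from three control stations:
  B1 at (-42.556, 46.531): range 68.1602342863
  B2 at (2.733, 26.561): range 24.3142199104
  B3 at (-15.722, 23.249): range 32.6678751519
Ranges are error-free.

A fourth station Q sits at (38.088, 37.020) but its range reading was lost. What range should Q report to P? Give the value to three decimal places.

43.616

eq1: (x + 42.556)² + (y − 46.531)² = 68.1602342863²
eq2: (x − 2.733)² + (y − 26.561)² = 24.3142199104²
eq3: (x + 15.722)² + (y − 23.249)² = 32.6678751519²
eq1−eq3, eq1−eq2 (x²,y² cancel):
  53.668·x − 46.564·y = 390.177659
  90.578·x − 39.940·y = 791.445161
det = 53.668·-39.940 − -46.564·90.578 = 2074.174072
x = (390.177659·-39.940 − -46.564·791.445161) / 2074.174072 = 10.254278
y = (53.668·791.445161 − 390.177659·90.578) / 2074.174072 = 3.439329
|P − Q| = √((10.254278 − 38.088)² + (3.439329 − 37.020)²) = 43.616254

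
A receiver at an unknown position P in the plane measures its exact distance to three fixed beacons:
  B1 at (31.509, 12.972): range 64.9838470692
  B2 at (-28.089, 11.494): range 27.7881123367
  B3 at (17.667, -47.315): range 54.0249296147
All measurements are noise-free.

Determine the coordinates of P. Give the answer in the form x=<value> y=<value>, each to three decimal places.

x=-26.534 y=-16.251

eq1: (x − 31.509)² + (y − 12.972)² = 64.9838470692²
eq2: (x + 28.089)² + (y − 11.494)² = 27.7881123367²
eq3: (x − 17.667)² + (y + 47.315)² = 54.0249296147²
eq3−eq2, eq3−eq1 (x²,y² cancel):
  -91.512·x + 117.618·y = 516.785676
  27.684·x + 120.574·y = -2693.949609
det = -91.512·120.574 − 117.618·27.684 = -14290.104600
x = (516.785676·120.574 − 117.618·-2693.949609) / -14290.104600 = -26.533597
y = (-91.512·-2693.949609 − 516.785676·27.684) / -14290.104600 = -16.250547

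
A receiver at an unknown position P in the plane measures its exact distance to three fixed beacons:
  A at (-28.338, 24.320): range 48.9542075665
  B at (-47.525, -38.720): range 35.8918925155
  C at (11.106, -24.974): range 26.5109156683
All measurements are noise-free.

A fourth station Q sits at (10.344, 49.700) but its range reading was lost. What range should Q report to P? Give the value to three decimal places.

76.977

eq1: (x + 28.338)² + (y − 24.320)² = 48.9542075665²
eq2: (x + 47.525)² + (y + 38.720)² = 35.8918925155²
eq3: (x − 11.106)² + (y + 24.974)² = 26.5109156683²
eq1−eq2, eq1−eq3 (x²,y² cancel):
  -38.374·x − 126.080·y = 3471.645871
  78.888·x − 98.588·y = 1046.225057
det = -38.374·-98.588 − -126.080·78.888 = 13729.414952
x = (3471.645871·-98.588 − -126.080·1046.225057) / 13729.414952 = -15.321452
y = (-38.374·1046.225057 − 3471.645871·78.888) / 13729.414952 = -22.871990
|P − Q| = √((-15.321452 − 10.344)² + (-22.871990 − 49.700)²) = 76.976679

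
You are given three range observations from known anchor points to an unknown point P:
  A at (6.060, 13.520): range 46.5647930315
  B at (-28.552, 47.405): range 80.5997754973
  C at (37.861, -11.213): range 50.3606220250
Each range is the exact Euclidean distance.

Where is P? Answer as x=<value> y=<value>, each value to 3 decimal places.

eq1: (x − 6.060)² + (y − 13.520)² = 46.5647930315²
eq2: (x + 28.552)² + (y − 47.405)² = 80.5997754973²
eq3: (x − 37.861)² + (y + 11.213)² = 50.3606220250²
eq1−eq2, eq1−eq3 (x²,y² cancel):
  -69.224·x + 67.770·y = -1485.107131
  63.602·x − 49.466·y = 971.760389
det = -69.224·-49.466 − 67.770·63.602 = -886.073156
x = (-1485.107131·-49.466 − 67.770·971.760389) / -886.073156 = -8.584063
y = (-69.224·971.760389 − -1485.107131·63.602) / -886.073156 = -30.682165

x=-8.584 y=-30.682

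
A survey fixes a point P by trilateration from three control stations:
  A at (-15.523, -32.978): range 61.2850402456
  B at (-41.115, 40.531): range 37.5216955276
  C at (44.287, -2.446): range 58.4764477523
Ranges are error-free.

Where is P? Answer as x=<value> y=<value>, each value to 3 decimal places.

x=-5.911 y=27.549

eq1: (x + 15.523)² + (y + 32.978)² = 61.2850402456²
eq2: (x + 41.115)² + (y − 40.531)² = 37.5216955276²
eq3: (x − 44.287)² + (y + 2.446)² = 58.4764477523²
eq1−eq2, eq1−eq3 (x²,y² cancel):
  -51.184·x + 147.018·y = 4352.671696
  119.620·x + 61.064·y = 975.170488
det = -51.184·61.064 − 147.018·119.620 = -20711.792936
x = (4352.671696·61.064 − 147.018·975.170488) / -20711.792936 = -5.910832
y = (-51.184·975.170488 − 4352.671696·119.620) / -20711.792936 = 27.548543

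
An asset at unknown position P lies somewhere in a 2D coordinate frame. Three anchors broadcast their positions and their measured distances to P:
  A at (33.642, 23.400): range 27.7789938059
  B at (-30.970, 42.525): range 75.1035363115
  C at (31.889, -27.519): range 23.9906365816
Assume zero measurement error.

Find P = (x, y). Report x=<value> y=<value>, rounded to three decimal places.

x=28.125 y=-3.826

eq1: (x − 33.642)² + (y − 23.400)² = 27.7789938059²
eq2: (x + 30.970)² + (y − 42.525)² = 75.1035363115²
eq3: (x − 31.889)² + (y + 27.519)² = 23.9906365816²
eq2−eq1, eq2−eq3 (x²,y² cancel):
  129.224·x − 38.250·y = 3780.696309
  125.718·x − 140.088·y = 4071.677680
det = 129.224·-140.088 − -38.250·125.718 = -13294.018212
x = (3780.696309·-140.088 − -38.250·4071.677680) / -13294.018212 = 28.124568
y = (129.224·4071.677680 − 3780.696309·125.718) / -13294.018212 = -3.825547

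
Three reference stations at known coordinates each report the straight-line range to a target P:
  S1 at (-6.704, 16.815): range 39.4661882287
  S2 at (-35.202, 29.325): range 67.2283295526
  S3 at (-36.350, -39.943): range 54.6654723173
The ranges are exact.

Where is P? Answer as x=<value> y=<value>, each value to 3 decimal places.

eq1: (x + 6.704)² + (y − 16.815)² = 39.4661882287²
eq2: (x + 35.202)² + (y − 29.325)² = 67.2283295526²
eq3: (x + 36.350)² + (y + 39.943)² = 54.6654723173²
eq3−eq1, eq3−eq2 (x²,y² cancel):
  59.292·x + 113.516·y = -1158.344058
  2.296·x + 138.536·y = -2348.963751
det = 59.292·138.536 − 113.516·2.296 = 7953.443776
x = (-1158.344058·138.536 − 113.516·-2348.963751) / 7953.443776 = 13.349264
y = (59.292·-2348.963751 − -1158.344058·2.296) / 7953.443776 = -17.176861

x=13.349 y=-17.177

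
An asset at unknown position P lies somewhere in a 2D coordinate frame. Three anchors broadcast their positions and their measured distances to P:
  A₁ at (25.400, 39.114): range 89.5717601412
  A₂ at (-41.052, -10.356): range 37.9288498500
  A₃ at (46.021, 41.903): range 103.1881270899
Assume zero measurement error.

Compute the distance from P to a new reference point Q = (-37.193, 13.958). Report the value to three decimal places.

eq1: (x − 25.400)² + (y − 39.114)² = 89.5717601412²
eq2: (x + 41.052)² + (y + 10.356)² = 37.9288498500²
eq3: (x − 46.021)² + (y − 41.903)² = 103.1881270899²
eq3−eq2, eq3−eq1 (x²,y² cancel):
  -174.146·x − 104.518·y = 7127.911511
  -41.242·x − 5.578·y = 925.960504
det = -174.146·-5.578 − -104.518·-41.242 = -3339.144968
x = (7127.911511·-5.578 − -104.518·925.960504) / -3339.144968 = -17.076243
y = (-174.146·925.960504 − 7127.911511·-41.242) / -3339.144968 = -39.745806
|P − Q| = √((-17.076243 − -37.193)² + (-39.745806 − 13.958)²) = 57.347910

57.348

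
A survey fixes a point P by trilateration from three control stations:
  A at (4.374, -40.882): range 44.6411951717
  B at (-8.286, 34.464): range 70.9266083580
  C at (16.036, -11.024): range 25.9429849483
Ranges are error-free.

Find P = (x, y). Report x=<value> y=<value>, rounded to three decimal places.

eq1: (x − 4.374)² + (y + 40.882)² = 44.6411951717²
eq2: (x + 8.286)² + (y − 34.464)² = 70.9266083580²
eq3: (x − 16.036)² + (y + 11.024)² = 25.9429849483²
eq2−eq1, eq2−eq3 (x²,y² cancel):
  25.320·x − 150.692·y = 3471.792175
  48.644·x − 90.976·y = 3479.802085
det = 25.320·-90.976 − -150.692·48.644 = 5026.749328
x = (3471.792175·-90.976 − -150.692·3479.802085) / 5026.749328 = 41.483782
y = (25.320·3479.802085 − 3471.792175·48.644) / 5026.749328 = -16.068689

x=41.484 y=-16.069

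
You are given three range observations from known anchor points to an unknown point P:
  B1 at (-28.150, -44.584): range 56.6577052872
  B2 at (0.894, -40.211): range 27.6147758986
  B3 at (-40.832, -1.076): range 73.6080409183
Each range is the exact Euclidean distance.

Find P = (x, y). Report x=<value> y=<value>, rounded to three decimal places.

x=26.696 y=-30.370

eq1: (x + 28.150)² + (y + 44.584)² = 56.6577052872²
eq2: (x − 0.894)² + (y + 40.211)² = 27.6147758986²
eq3: (x + 40.832)² + (y + 1.076)² = 73.6080409183²
eq3−eq1, eq3−eq2 (x²,y² cancel):
  25.364·x − 87.016·y = 3319.793675
  83.452·x − 78.270·y = 4604.881597
det = 25.364·-78.270 − -87.016·83.452 = 5276.418952
x = (3319.793675·-78.270 − -87.016·4604.881597) / 5276.418952 = 26.695781
y = (25.364·4604.881597 − 3319.793675·83.452) / 5276.418952 = -30.370068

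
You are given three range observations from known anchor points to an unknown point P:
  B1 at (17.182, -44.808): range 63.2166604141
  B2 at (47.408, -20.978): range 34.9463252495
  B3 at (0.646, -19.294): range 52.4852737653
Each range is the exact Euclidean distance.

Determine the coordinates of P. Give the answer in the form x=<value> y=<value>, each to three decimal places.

x=41.634 y=13.488

eq1: (x − 17.182)² + (y + 44.808)² = 63.2166604141²
eq2: (x − 47.408)² + (y + 20.978)² = 34.9463252495²
eq3: (x − 0.646)² + (y + 19.294)² = 52.4852737653²
eq3−eq2, eq3−eq1 (x²,y² cancel):
  93.524·x − 3.368·y = 3848.377510
  33.072·x − 51.028·y = 688.660044
det = 93.524·-51.028 − -3.368·33.072 = -4660.956176
x = (3848.377510·-51.028 − -3.368·688.660044) / -4660.956176 = 41.634290
y = (93.524·688.660044 − 3848.377510·33.072) / -4660.956176 = 13.488069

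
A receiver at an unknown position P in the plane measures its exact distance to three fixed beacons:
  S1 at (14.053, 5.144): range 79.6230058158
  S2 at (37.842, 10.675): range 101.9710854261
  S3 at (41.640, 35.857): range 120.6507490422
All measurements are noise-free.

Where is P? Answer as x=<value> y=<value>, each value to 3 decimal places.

eq1: (x − 14.053)² + (y − 5.144)² = 79.6230058158²
eq2: (x − 37.842)² + (y − 10.675)² = 101.9710854261²
eq3: (x − 41.640)² + (y − 35.857)² = 120.6507490422²
eq1−eq3, eq1−eq2 (x²,y² cancel):
  55.174·x + 61.426·y = -5421.113685
  47.578·x + 11.062·y = -2736.254164
det = 55.174·11.062 − 61.426·47.578 = -2312.191440
x = (-5421.113685·11.062 − 61.426·-2736.254164) / -2312.191440 = -46.755985
y = (55.174·-2736.254164 − -5421.113685·47.578) / -2312.191440 = -46.257268

x=-46.756 y=-46.257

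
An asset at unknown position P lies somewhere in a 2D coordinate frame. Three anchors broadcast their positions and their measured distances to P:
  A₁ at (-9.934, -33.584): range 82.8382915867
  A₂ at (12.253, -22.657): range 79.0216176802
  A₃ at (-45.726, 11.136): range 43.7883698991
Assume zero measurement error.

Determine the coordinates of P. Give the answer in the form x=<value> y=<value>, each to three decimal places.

x=-22.550 y=48.288

eq1: (x + 9.934)² + (y + 33.584)² = 82.8382915867²
eq2: (x − 12.253)² + (y + 22.657)² = 79.0216176802²
eq3: (x + 45.726)² + (y − 11.136)² = 43.7883698991²
eq1−eq2, eq1−eq3 (x²,y² cancel):
  44.374·x + 21.854·y = 54.672738
  -71.584·x + 89.440·y = 5933.069375
det = 44.374·89.440 − 21.854·-71.584 = 5533.207296
x = (54.672738·89.440 − 21.854·5933.069375) / 5533.207296 = -22.549556
y = (44.374·5933.069375 − 54.672738·-71.584) / 5533.207296 = 48.288036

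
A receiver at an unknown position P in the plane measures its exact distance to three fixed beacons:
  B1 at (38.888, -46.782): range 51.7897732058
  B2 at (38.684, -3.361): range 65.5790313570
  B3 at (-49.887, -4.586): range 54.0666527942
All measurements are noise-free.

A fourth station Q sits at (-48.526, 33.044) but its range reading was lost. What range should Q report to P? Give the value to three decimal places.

eq1: (x − 38.888)² + (y + 46.782)² = 51.7897732058²
eq2: (x − 38.684)² + (y + 3.361)² = 65.5790313570²
eq3: (x + 49.887)² + (y + 4.586)² = 54.0666527942²
eq1−eq2, eq1−eq3 (x²,y² cancel):
  -0.408·x + 86.842·y = -3811.512636
  -177.550·x + 84.392·y = -1432.110239
det = -0.408·84.392 − 86.842·-177.550 = 15384.365164
x = (-3811.512636·84.392 − 86.842·-1432.110239) / 15384.365164 = -12.824309
y = (-0.408·-1432.110239 − -3811.512636·-177.550) / 15384.365164 = -43.950450
|P − Q| = √((-12.824309 − -48.526)² + (-43.950450 − 33.044)²) = 84.869052

84.869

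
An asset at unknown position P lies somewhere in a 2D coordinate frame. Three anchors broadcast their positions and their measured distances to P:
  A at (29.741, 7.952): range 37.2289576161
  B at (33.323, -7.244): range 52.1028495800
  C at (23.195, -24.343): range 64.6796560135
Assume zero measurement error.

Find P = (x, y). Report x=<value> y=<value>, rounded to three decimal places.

eq1: (x − 29.741)² + (y − 7.952)² = 37.2289576161²
eq2: (x − 33.323)² + (y + 7.244)² = 52.1028495800²
eq3: (x − 23.195)² + (y + 24.343)² = 64.6796560135²
eq3−eq2, eq3−eq1 (x²,y² cancel):
  20.256·x + 34.198·y = 1501.059159
  13.092·x + 64.590·y = 2614.634328
det = 20.256·64.590 − 34.198·13.092 = 860.614824
x = (1501.059159·64.590 − 34.198·2614.634328) / 860.614824 = 8.759024
y = (20.256·2614.634328 − 1501.059159·13.092) / 860.614824 = 38.705081

x=8.759 y=38.705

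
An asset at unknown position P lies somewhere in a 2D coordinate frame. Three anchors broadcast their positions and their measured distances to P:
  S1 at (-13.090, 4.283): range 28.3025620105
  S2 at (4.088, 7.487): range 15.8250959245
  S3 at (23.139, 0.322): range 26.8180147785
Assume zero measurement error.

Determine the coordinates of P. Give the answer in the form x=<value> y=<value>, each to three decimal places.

eq1: (x + 13.090)² + (y − 4.283)² = 28.3025620105²
eq2: (x − 4.088)² + (y − 7.487)² = 15.8250959245²
eq3: (x − 23.139)² + (y − 0.322)² = 26.8180147785²
eq2−eq3, eq2−eq1 (x²,y² cancel):
  38.102·x − 14.330·y = -6.022164
  -34.356·x − 6.408·y = -433.676079
det = 38.102·-6.408 − -14.330·-34.356 = -736.479096
x = (-6.022164·-6.408 − -14.330·-433.676079) / -736.479096 = 8.385830
y = (38.102·-433.676079 − -6.022164·-34.356) / -736.479096 = 22.717309

x=8.386 y=22.717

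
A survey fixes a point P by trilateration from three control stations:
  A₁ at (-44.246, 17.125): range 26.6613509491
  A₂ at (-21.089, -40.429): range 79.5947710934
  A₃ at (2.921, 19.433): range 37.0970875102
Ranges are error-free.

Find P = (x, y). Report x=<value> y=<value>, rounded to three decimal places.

eq1: (x + 44.246)² + (y − 17.125)² = 26.6613509491²
eq2: (x + 21.089)² + (y + 40.429)² = 79.5947710934²
eq3: (x − 2.921)² + (y − 19.433)² = 37.0970875102²
eq3−eq2, eq3−eq1 (x²,y² cancel):
  -48.020·x − 119.724·y = -3266.057452
  -94.334·x − 4.616·y = 2530.166678
det = -48.020·-4.616 − -119.724·-94.334 = -11072.383496
x = (-3266.057452·-4.616 − -119.724·2530.166678) / -11072.383496 = -28.719904
y = (-48.020·2530.166678 − -3266.057452·-94.334) / -11072.383496 = 38.799132

x=-28.720 y=38.799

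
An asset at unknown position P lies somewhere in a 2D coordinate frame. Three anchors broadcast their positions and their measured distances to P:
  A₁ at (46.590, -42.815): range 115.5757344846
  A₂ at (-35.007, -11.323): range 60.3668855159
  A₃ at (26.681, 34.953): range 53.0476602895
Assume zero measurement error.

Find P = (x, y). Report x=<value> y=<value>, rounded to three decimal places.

x=-24.697 y=48.157

eq1: (x − 46.590)² + (y + 42.815)² = 115.5757344846²
eq2: (x + 35.007)² + (y + 11.323)² = 60.3668855159²
eq3: (x − 26.681)² + (y − 34.953)² = 53.0476602895²
eq2−eq3, eq2−eq1 (x²,y² cancel):
  123.376·x + 92.552·y = 1409.994197
  163.194·x − 62.984·y = -7063.537588
det = 123.376·-62.984 − 92.552·163.194 = -22874.645072
x = (1409.994197·-62.984 − 92.552·-7063.537588) / -22874.645072 = -24.697103
y = (123.376·-7063.537588 − 1409.994197·163.194) / -22874.645072 = 48.156970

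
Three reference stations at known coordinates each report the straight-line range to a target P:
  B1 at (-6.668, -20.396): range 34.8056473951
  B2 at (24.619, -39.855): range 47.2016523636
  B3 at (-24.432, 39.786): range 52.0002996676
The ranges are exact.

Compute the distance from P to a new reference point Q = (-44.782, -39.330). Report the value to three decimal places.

eq1: (x + 6.668)² + (y + 20.396)² = 34.8056473951²
eq2: (x − 24.619)² + (y + 39.855)² = 47.2016523636²
eq3: (x + 24.432)² + (y − 39.786)² = 52.0002996676²
eq2−eq3, eq2−eq1 (x²,y² cancel):
  -98.102·x + 159.282·y = -490.702946
  -62.574·x + 38.918·y = -717.494251
det = -98.102·38.918 − 159.282·-62.574 = 6148.978232
x = (-490.702946·38.918 − 159.282·-717.494251) / 6148.978232 = 15.480091
y = (-98.102·-717.494251 − -490.702946·-62.574) / 6148.978232 = 6.453491
|P − Q| = √((15.480091 − -44.782)² + (6.453491 − -39.330)²) = 75.681224

75.681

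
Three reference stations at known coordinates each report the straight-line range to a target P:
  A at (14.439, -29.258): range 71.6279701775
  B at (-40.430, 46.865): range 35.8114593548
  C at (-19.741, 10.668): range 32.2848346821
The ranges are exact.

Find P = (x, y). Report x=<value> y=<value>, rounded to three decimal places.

x=-5.368 y=39.577

eq1: (x − 14.439)² + (y + 29.258)² = 71.6279701775²
eq2: (x + 40.430)² + (y − 46.865)² = 35.8114593548²
eq3: (x + 19.741)² + (y − 10.668)² = 32.2848346821²
eq2−eq3, eq2−eq1 (x²,y² cancel):
  41.378·x − 72.394·y = -3087.249749
  109.738·x − 152.246·y = -6614.503331
det = 41.378·-152.246 − -72.394·109.738 = 1644.737784
x = (-3087.249749·-152.246 − -72.394·-6614.503331) / 1644.737784 = -5.367986
y = (41.378·-6614.503331 − -3087.249749·109.738) / 1644.737784 = 39.576943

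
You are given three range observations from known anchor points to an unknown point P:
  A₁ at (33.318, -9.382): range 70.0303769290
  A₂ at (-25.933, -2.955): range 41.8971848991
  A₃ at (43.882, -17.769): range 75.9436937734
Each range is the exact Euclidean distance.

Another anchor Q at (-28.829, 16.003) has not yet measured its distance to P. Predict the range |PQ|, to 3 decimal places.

60.865

eq1: (x − 33.318)² + (y + 9.382)² = 70.0303769290²
eq2: (x + 25.933)² + (y + 2.955)² = 41.8971848991²
eq3: (x − 43.882)² + (y + 17.769)² = 75.9436937734²
eq1−eq3, eq1−eq2 (x²,y² cancel):
  21.128·x − 16.774·y = 180.065306
  -118.502·x + 12.854·y = 2632.021056
det = 21.128·12.854 − -16.774·-118.502 = -1716.173236
x = (180.065306·12.854 − -16.774·2632.021056) / -1716.173236 = -27.074237
y = (21.128·2632.021056 − 180.065306·-118.502) / -1716.173236 = -44.836639
|P − Q| = √((-27.074237 − -28.829)² + (-44.836639 − 16.003)²) = 60.864940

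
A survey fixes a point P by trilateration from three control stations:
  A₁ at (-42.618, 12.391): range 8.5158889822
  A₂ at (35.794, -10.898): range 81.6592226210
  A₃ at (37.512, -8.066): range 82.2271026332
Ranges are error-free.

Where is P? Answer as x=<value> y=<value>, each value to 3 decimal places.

eq1: (x + 42.618)² + (y − 12.391)² = 8.5158889822²
eq2: (x − 35.794)² + (y + 10.898)² = 81.6592226210²
eq3: (x − 37.512)² + (y + 8.066)² = 82.2271026332²
eq1−eq3, eq1−eq2 (x²,y² cancel):
  160.260·x − 40.914·y = -7186.396347
  156.824·x − 46.578·y = -7165.562239
det = 160.260·-46.578 − -40.914·156.824 = -1048.293144
x = (-7186.396347·-46.578 − -40.914·-7165.562239) / -1048.293144 = -39.641732
y = (160.260·-7165.562239 − -7186.396347·156.824) / -1048.293144 = 20.369859

x=-39.642 y=20.370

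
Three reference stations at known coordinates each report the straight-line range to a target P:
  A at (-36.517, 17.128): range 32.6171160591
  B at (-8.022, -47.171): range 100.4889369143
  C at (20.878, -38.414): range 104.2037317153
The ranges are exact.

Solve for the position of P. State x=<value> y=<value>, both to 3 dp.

eq1: (x + 36.517)² + (y − 17.128)² = 32.6171160591²
eq2: (x + 8.022)² + (y + 47.171)² = 100.4889369143²
eq3: (x − 20.878)² + (y + 38.414)² = 104.2037317153²
eq3−eq2, eq3−eq1 (x²,y² cancel):
  -57.800·x − 17.514·y = 1138.320706
  -114.790·x + 111.084·y = 9509.874836
det = -57.800·111.084 − -17.514·-114.790 = -8431.087260
x = (1138.320706·111.084 − -17.514·9509.874836) / -8431.087260 = -34.752951
y = (-57.800·9509.874836 − 1138.320706·-114.790) / -8431.087260 = 49.697378

x=-34.753 y=49.697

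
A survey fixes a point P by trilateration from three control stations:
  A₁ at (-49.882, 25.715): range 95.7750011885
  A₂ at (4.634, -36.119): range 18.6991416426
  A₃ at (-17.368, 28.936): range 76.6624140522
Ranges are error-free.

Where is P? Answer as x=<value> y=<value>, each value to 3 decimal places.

eq1: (x + 49.882)² + (y − 25.715)² = 95.7750011885²
eq2: (x − 4.634)² + (y + 36.119)² = 18.6991416426²
eq3: (x + 17.368)² + (y − 28.936)² = 76.6624140522²
eq1−eq2, eq1−eq3 (x²,y² cancel):
  109.032·x − 123.668·y = 6999.773922
  65.028·x + 6.442·y = 1285.189495
det = 109.032·6.442 − -123.668·65.028 = 8744.266848
x = (6999.773922·6.442 − -123.668·1285.189495) / 8744.266848 = 23.332929
y = (109.032·1285.189495 − 6999.773922·65.028) / 8744.266848 = -36.029838

x=23.333 y=-36.030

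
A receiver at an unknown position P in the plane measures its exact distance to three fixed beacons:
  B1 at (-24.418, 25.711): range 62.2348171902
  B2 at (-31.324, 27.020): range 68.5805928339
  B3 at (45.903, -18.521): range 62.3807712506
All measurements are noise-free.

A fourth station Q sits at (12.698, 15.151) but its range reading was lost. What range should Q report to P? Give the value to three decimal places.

eq1: (x + 24.418)² + (y − 25.711)² = 62.2348171902²
eq2: (x + 31.324)² + (y − 27.020)² = 68.5805928339²
eq3: (x − 45.903)² + (y + 18.521)² = 62.3807712506²
eq3−eq2, eq3−eq1 (x²,y² cancel):
  -154.454·x + 91.082·y = -1550.776566
  -140.642·x + 88.464·y = -1174.630454
det = -154.454·88.464 − 91.082·-140.642 = -853.664012
x = (-1550.776566·88.464 − 91.082·-1174.630454) / -853.664012 = 35.377159
y = (-154.454·-1174.630454 − -1550.776566·-140.642) / -853.664012 = 42.965318
|P − Q| = √((35.377159 − 12.698)² + (42.965318 − 15.151)²) = 35.888445

35.888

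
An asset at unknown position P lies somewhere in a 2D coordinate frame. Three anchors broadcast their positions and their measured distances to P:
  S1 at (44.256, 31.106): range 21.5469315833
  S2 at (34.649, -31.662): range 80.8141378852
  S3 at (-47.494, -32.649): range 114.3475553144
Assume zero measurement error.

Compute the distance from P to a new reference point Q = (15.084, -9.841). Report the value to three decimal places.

eq1: (x − 44.256)² + (y − 31.106)² = 21.5469315833²
eq2: (x − 34.649)² + (y + 31.662)² = 80.8141378852²
eq3: (x + 47.494)² + (y + 32.649)² = 114.3475553144²
eq1−eq2, eq1−eq3 (x²,y² cancel):
  -19.214·x − 125.536·y = -6789.795948
  -183.500·x − 127.510·y = -12215.632681
det = -19.214·-127.510 − -125.536·-183.500 = -20585.878860
x = (-6789.795948·-127.510 − -125.536·-12215.632681) / -20585.878860 = 32.436545
y = (-19.214·-12215.632681 − -6789.795948·-183.500) / -20585.878860 = 49.121847
|P − Q| = √((32.436545 − 15.084)² + (49.121847 − -9.841)²) = 61.463226

61.463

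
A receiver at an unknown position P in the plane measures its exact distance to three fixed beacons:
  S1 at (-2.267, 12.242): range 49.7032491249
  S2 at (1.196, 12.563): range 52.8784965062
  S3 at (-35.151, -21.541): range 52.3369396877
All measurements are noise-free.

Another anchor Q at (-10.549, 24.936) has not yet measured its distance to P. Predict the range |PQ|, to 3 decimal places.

38.749

eq1: (x + 2.267)² + (y − 12.242)² = 49.7032491249²
eq2: (x − 1.196)² + (y − 12.563)² = 52.8784965062²
eq3: (x + 35.151)² + (y + 21.541)² = 52.3369396877²
eq2−eq1, eq2−eq3 (x²,y² cancel):
  -6.926·x − 0.642·y = 321.468887
  -72.694·x − 68.208·y = 1597.328234
det = -6.926·-68.208 − -0.642·-72.694 = 425.739060
x = (321.468887·-68.208 − -0.642·1597.328234) / 425.739060 = -49.094075
y = (-6.926·1597.328234 − 321.468887·-72.694) / 425.739060 = 28.904475
|P − Q| = √((-49.094075 − -10.549)² + (28.904475 − 24.936)²) = 38.748827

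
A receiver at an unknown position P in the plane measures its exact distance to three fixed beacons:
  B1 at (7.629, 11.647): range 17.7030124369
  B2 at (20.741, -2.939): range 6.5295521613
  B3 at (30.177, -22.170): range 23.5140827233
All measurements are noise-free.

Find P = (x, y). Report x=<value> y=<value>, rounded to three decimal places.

x=14.450 y=-4.689

eq1: (x − 7.629)² + (y − 11.647)² = 17.7030124369²
eq2: (x − 20.741)² + (y + 2.939)² = 6.5295521613²
eq3: (x − 30.177)² + (y + 22.170)² = 23.5140827233²
eq3−eq1, eq3−eq2 (x²,y² cancel):
  -45.096·x + 67.634·y = -968.790542
  -18.872·x + 38.462·y = -453.056392
det = -45.096·38.462 − 67.634·-18.872 = -458.093504
x = (-968.790542·38.462 − 67.634·-453.056392) / -458.093504 = 14.450338
y = (-45.096·-453.056392 − -968.790542·-18.872) / -458.093504 = -4.689034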